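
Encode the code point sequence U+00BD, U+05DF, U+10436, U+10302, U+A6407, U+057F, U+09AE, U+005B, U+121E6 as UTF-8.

U+00BD: 2-byte form → C2 BD.
U+05DF: 2-byte form → D7 9F.
U+10436: 4-byte form → F0 90 90 B6.
U+10302: 4-byte form → F0 90 8C 82.
U+A6407: 4-byte form → F2 A6 90 87.
U+057F: 2-byte form → D5 BF.
U+09AE: 3-byte form → E0 A6 AE.
U+005B: 1-byte form → 5B.
U+121E6: 4-byte form → F0 92 87 A6.
Concatenated (26 bytes): C2 BD D7 9F F0 90 90 B6 F0 90 8C 82 F2 A6 90 87 D5 BF E0 A6 AE 5B F0 92 87 A6.

C2 BD D7 9F F0 90 90 B6 F0 90 8C 82 F2 A6 90 87 D5 BF E0 A6 AE 5B F0 92 87 A6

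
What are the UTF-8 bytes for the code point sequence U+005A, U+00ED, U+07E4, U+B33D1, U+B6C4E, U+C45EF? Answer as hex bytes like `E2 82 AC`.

5A C3 AD DF A4 F2 B3 8F 91 F2 B6 B1 8E F3 84 97 AF

U+005A: 1-byte form → 5A.
U+00ED: 2-byte form → C3 AD.
U+07E4: 2-byte form → DF A4.
U+B33D1: 4-byte form → F2 B3 8F 91.
U+B6C4E: 4-byte form → F2 B6 B1 8E.
U+C45EF: 4-byte form → F3 84 97 AF.
Concatenated (17 bytes): 5A C3 AD DF A4 F2 B3 8F 91 F2 B6 B1 8E F3 84 97 AF.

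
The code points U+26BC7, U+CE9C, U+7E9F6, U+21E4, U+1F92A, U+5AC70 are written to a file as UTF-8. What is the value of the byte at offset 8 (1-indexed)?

0xF1

1-indexed offset 8 is 0-indexed offset 7.
U+26BC7 → 4-byte form F0 A6 AF 87 at offsets 0–3.
U+CE9C → 3-byte form EC BA 9C at offsets 4–6.
U+7E9F6 → 4-byte form F1 BE A7 B6 at offsets 7–10.
Offset 7 falls in char 3's range; it's byte 1 of F1 BE A7 B6 = 0xF1.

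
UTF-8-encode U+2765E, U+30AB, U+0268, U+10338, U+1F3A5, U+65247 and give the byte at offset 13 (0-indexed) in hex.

U+2765E → 4-byte form F0 A7 99 9E at offsets 0–3.
U+30AB → 3-byte form E3 82 AB at offsets 4–6.
U+0268 → 2-byte form C9 A8 at offsets 7–8.
U+10338 → 4-byte form F0 90 8C B8 at offsets 9–12.
U+1F3A5 → 4-byte form F0 9F 8E A5 at offsets 13–16.
Offset 13 falls in char 5's range; it's byte 1 of F0 9F 8E A5 = 0xF0.

0xF0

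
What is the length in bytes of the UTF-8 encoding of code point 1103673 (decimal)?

U+10D739 = 0x10D739. UTF-8 uses 1 byte below 0x80, 2 below 0x800, 3 below 0x10000, 4 up to 0x10FFFF. 0x10D739 is in U+10000–U+10FFFF → 4 bytes.

4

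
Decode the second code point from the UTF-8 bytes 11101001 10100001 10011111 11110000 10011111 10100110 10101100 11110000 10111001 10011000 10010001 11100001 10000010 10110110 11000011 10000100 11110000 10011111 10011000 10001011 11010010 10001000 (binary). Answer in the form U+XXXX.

Offset 0: leading byte 0xE9 = 11101001 → 3-byte char #1 = E9 A1 9F.
Offset 3: leading byte 0xF0 = 11110000 → 4-byte char #2 = F0 9F A6 AC.
Leading byte 0xF0 = 11110000 matches 11110xxx → 4-byte sequence.
Byte 1: 0xF0 = 11110000, payload 000 (3 bits).
Byte 2: 0x9F = 10011111 (10xxxxxx ✓), payload 011111.
Byte 3: 0xA6 = 10100110 (10xxxxxx ✓), payload 100110.
Byte 4: 0xAC = 10101100 (10xxxxxx ✓), payload 101100.
Concatenate: 000011111100110101100 = 0x1F9AC (21 bits → U+1F9AC).

U+1F9AC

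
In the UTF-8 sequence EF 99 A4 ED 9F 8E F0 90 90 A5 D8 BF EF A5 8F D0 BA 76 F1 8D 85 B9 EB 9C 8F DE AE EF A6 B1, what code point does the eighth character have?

U+4D179

Offset 0: leading byte 0xEF = 11101111 → 3-byte char #1 = EF 99 A4.
Offset 3: leading byte 0xED = 11101101 → 3-byte char #2 = ED 9F 8E.
Offset 6: leading byte 0xF0 = 11110000 → 4-byte char #3 = F0 90 90 A5.
Offset 10: leading byte 0xD8 = 11011000 → 2-byte char #4 = D8 BF.
Offset 12: leading byte 0xEF = 11101111 → 3-byte char #5 = EF A5 8F.
Offset 15: leading byte 0xD0 = 11010000 → 2-byte char #6 = D0 BA.
Offset 17: leading byte 0x76 = 01110110 → 1-byte char #7 = 76.
Offset 18: leading byte 0xF1 = 11110001 → 4-byte char #8 = F1 8D 85 B9.
Leading byte 0xF1 = 11110001 matches 11110xxx → 4-byte sequence.
Byte 1: 0xF1 = 11110001, payload 001 (3 bits).
Byte 2: 0x8D = 10001101 (10xxxxxx ✓), payload 001101.
Byte 3: 0x85 = 10000101 (10xxxxxx ✓), payload 000101.
Byte 4: 0xB9 = 10111001 (10xxxxxx ✓), payload 111001.
Concatenate: 001001101000101111001 = 0x4D179 (21 bits → U+4D179).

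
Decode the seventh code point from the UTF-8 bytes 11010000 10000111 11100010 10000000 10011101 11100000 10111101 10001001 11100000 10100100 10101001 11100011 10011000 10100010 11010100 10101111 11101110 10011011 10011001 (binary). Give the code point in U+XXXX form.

Offset 0: leading byte 0xD0 = 11010000 → 2-byte char #1 = D0 87.
Offset 2: leading byte 0xE2 = 11100010 → 3-byte char #2 = E2 80 9D.
Offset 5: leading byte 0xE0 = 11100000 → 3-byte char #3 = E0 BD 89.
Offset 8: leading byte 0xE0 = 11100000 → 3-byte char #4 = E0 A4 A9.
Offset 11: leading byte 0xE3 = 11100011 → 3-byte char #5 = E3 98 A2.
Offset 14: leading byte 0xD4 = 11010100 → 2-byte char #6 = D4 AF.
Offset 16: leading byte 0xEE = 11101110 → 3-byte char #7 = EE 9B 99.
Leading byte 0xEE = 11101110 matches 1110xxxx → 3-byte sequence.
Byte 1: 0xEE = 11101110, payload 1110 (4 bits).
Byte 2: 0x9B = 10011011 (10xxxxxx ✓), payload 011011.
Byte 3: 0x99 = 10011001 (10xxxxxx ✓), payload 011001.
Concatenate: 1110011011011001 = 0xE6D9 (16 bits → U+E6D9).

U+E6D9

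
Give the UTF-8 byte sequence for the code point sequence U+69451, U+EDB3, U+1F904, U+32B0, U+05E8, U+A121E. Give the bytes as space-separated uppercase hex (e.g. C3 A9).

F1 A9 91 91 EE B6 B3 F0 9F A4 84 E3 8A B0 D7 A8 F2 A1 88 9E

U+69451: 4-byte form → F1 A9 91 91.
U+EDB3: 3-byte form → EE B6 B3.
U+1F904: 4-byte form → F0 9F A4 84.
U+32B0: 3-byte form → E3 8A B0.
U+05E8: 2-byte form → D7 A8.
U+A121E: 4-byte form → F2 A1 88 9E.
Concatenated (20 bytes): F1 A9 91 91 EE B6 B3 F0 9F A4 84 E3 8A B0 D7 A8 F2 A1 88 9E.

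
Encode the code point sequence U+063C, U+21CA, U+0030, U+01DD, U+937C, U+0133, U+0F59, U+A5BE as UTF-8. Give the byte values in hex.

U+063C: 2-byte form → D8 BC.
U+21CA: 3-byte form → E2 87 8A.
U+0030: 1-byte form → 30.
U+01DD: 2-byte form → C7 9D.
U+937C: 3-byte form → E9 8D BC.
U+0133: 2-byte form → C4 B3.
U+0F59: 3-byte form → E0 BD 99.
U+A5BE: 3-byte form → EA 96 BE.
Concatenated (19 bytes): D8 BC E2 87 8A 30 C7 9D E9 8D BC C4 B3 E0 BD 99 EA 96 BE.

D8 BC E2 87 8A 30 C7 9D E9 8D BC C4 B3 E0 BD 99 EA 96 BE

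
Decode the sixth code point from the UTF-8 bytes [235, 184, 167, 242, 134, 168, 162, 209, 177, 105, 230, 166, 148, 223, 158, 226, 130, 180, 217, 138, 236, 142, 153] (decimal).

Offset 0: leading byte 0xEB = 11101011 → 3-byte char #1 = EB B8 A7.
Offset 3: leading byte 0xF2 = 11110010 → 4-byte char #2 = F2 86 A8 A2.
Offset 7: leading byte 0xD1 = 11010001 → 2-byte char #3 = D1 B1.
Offset 9: leading byte 0x69 = 01101001 → 1-byte char #4 = 69.
Offset 10: leading byte 0xE6 = 11100110 → 3-byte char #5 = E6 A6 94.
Offset 13: leading byte 0xDF = 11011111 → 2-byte char #6 = DF 9E.
Leading byte 0xDF = 11011111 matches 110xxxxx → 2-byte sequence.
Byte 1: 0xDF = 11011111, payload 11111 (5 bits).
Byte 2: 0x9E = 10011110 (10xxxxxx ✓), payload 011110.
Concatenate: 11111011110 = 0x7DE (11 bits → U+07DE).

U+07DE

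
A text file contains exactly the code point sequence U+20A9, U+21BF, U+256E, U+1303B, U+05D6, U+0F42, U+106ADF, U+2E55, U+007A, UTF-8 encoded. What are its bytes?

E2 82 A9 E2 86 BF E2 95 AE F0 93 80 BB D7 96 E0 BD 82 F4 86 AB 9F E2 B9 95 7A

U+20A9: 3-byte form → E2 82 A9.
U+21BF: 3-byte form → E2 86 BF.
U+256E: 3-byte form → E2 95 AE.
U+1303B: 4-byte form → F0 93 80 BB.
U+05D6: 2-byte form → D7 96.
U+0F42: 3-byte form → E0 BD 82.
U+106ADF: 4-byte form → F4 86 AB 9F.
U+2E55: 3-byte form → E2 B9 95.
U+007A: 1-byte form → 7A.
Concatenated (26 bytes): E2 82 A9 E2 86 BF E2 95 AE F0 93 80 BB D7 96 E0 BD 82 F4 86 AB 9F E2 B9 95 7A.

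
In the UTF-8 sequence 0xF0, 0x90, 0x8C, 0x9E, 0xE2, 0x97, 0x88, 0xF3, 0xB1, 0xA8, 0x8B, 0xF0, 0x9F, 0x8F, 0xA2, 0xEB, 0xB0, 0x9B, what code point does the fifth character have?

U+BC1B

Offset 0: leading byte 0xF0 = 11110000 → 4-byte char #1 = F0 90 8C 9E.
Offset 4: leading byte 0xE2 = 11100010 → 3-byte char #2 = E2 97 88.
Offset 7: leading byte 0xF3 = 11110011 → 4-byte char #3 = F3 B1 A8 8B.
Offset 11: leading byte 0xF0 = 11110000 → 4-byte char #4 = F0 9F 8F A2.
Offset 15: leading byte 0xEB = 11101011 → 3-byte char #5 = EB B0 9B.
Leading byte 0xEB = 11101011 matches 1110xxxx → 3-byte sequence.
Byte 1: 0xEB = 11101011, payload 1011 (4 bits).
Byte 2: 0xB0 = 10110000 (10xxxxxx ✓), payload 110000.
Byte 3: 0x9B = 10011011 (10xxxxxx ✓), payload 011011.
Concatenate: 1011110000011011 = 0xBC1B (16 bits → U+BC1B).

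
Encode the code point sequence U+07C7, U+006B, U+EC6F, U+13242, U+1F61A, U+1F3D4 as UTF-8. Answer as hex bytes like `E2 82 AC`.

DF 87 6B EE B1 AF F0 93 89 82 F0 9F 98 9A F0 9F 8F 94

U+07C7: 2-byte form → DF 87.
U+006B: 1-byte form → 6B.
U+EC6F: 3-byte form → EE B1 AF.
U+13242: 4-byte form → F0 93 89 82.
U+1F61A: 4-byte form → F0 9F 98 9A.
U+1F3D4: 4-byte form → F0 9F 8F 94.
Concatenated (18 bytes): DF 87 6B EE B1 AF F0 93 89 82 F0 9F 98 9A F0 9F 8F 94.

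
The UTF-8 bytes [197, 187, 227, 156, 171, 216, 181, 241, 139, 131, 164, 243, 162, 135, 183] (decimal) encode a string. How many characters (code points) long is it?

Byte at offset 0: 0xC5 = 11000101 → 2-byte char (#1). Advance 2.
Byte at offset 2: 0xE3 = 11100011 → 3-byte char (#2). Advance 3.
Byte at offset 5: 0xD8 = 11011000 → 2-byte char (#3). Advance 2.
Byte at offset 7: 0xF1 = 11110001 → 4-byte char (#4). Advance 4.
Byte at offset 11: 0xF3 = 11110011 → 4-byte char (#5). Advance 4.
Reached end at offset 15 after 5 code points.

5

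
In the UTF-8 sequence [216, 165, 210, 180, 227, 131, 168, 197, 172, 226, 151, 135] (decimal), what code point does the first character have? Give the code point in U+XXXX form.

U+0625

Offset 0: leading byte 0xD8 = 11011000 → 2-byte char #1 = D8 A5.
Leading byte 0xD8 = 11011000 matches 110xxxxx → 2-byte sequence.
Byte 1: 0xD8 = 11011000, payload 11000 (5 bits).
Byte 2: 0xA5 = 10100101 (10xxxxxx ✓), payload 100101.
Concatenate: 11000100101 = 0x625 (11 bits → U+0625).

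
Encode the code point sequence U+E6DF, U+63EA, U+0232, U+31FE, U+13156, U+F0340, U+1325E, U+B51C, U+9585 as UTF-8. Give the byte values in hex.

EE 9B 9F E6 8F AA C8 B2 E3 87 BE F0 93 85 96 F3 B0 8D 80 F0 93 89 9E EB 94 9C E9 96 85

U+E6DF: 3-byte form → EE 9B 9F.
U+63EA: 3-byte form → E6 8F AA.
U+0232: 2-byte form → C8 B2.
U+31FE: 3-byte form → E3 87 BE.
U+13156: 4-byte form → F0 93 85 96.
U+F0340: 4-byte form → F3 B0 8D 80.
U+1325E: 4-byte form → F0 93 89 9E.
U+B51C: 3-byte form → EB 94 9C.
U+9585: 3-byte form → E9 96 85.
Concatenated (29 bytes): EE 9B 9F E6 8F AA C8 B2 E3 87 BE F0 93 85 96 F3 B0 8D 80 F0 93 89 9E EB 94 9C E9 96 85.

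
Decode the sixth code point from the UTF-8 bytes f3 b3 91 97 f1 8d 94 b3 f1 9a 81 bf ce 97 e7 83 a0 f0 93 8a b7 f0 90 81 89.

U+132B7

Offset 0: leading byte 0xF3 = 11110011 → 4-byte char #1 = F3 B3 91 97.
Offset 4: leading byte 0xF1 = 11110001 → 4-byte char #2 = F1 8D 94 B3.
Offset 8: leading byte 0xF1 = 11110001 → 4-byte char #3 = F1 9A 81 BF.
Offset 12: leading byte 0xCE = 11001110 → 2-byte char #4 = CE 97.
Offset 14: leading byte 0xE7 = 11100111 → 3-byte char #5 = E7 83 A0.
Offset 17: leading byte 0xF0 = 11110000 → 4-byte char #6 = F0 93 8A B7.
Leading byte 0xF0 = 11110000 matches 11110xxx → 4-byte sequence.
Byte 1: 0xF0 = 11110000, payload 000 (3 bits).
Byte 2: 0x93 = 10010011 (10xxxxxx ✓), payload 010011.
Byte 3: 0x8A = 10001010 (10xxxxxx ✓), payload 001010.
Byte 4: 0xB7 = 10110111 (10xxxxxx ✓), payload 110111.
Concatenate: 000010011001010110111 = 0x132B7 (21 bits → U+132B7).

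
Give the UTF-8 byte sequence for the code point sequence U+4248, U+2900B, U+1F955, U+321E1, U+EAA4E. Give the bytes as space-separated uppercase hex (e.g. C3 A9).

E4 89 88 F0 A9 80 8B F0 9F A5 95 F0 B2 87 A1 F3 AA A9 8E

U+4248: 3-byte form → E4 89 88.
U+2900B: 4-byte form → F0 A9 80 8B.
U+1F955: 4-byte form → F0 9F A5 95.
U+321E1: 4-byte form → F0 B2 87 A1.
U+EAA4E: 4-byte form → F3 AA A9 8E.
Concatenated (19 bytes): E4 89 88 F0 A9 80 8B F0 9F A5 95 F0 B2 87 A1 F3 AA A9 8E.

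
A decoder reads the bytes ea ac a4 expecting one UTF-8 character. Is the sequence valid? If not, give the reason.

Leading byte 0xEA = 11101010 → 3-byte form.
Continuation bytes 0xAC=10101100, 0xA4=10100100 all match 10xxxxxx.
Decoded value 0xAB24 is ≥ 0x800 (shortest form) and not a surrogate.

valid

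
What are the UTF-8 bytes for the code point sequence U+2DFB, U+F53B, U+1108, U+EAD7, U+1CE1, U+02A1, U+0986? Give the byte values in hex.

U+2DFB: 3-byte form → E2 B7 BB.
U+F53B: 3-byte form → EF 94 BB.
U+1108: 3-byte form → E1 84 88.
U+EAD7: 3-byte form → EE AB 97.
U+1CE1: 3-byte form → E1 B3 A1.
U+02A1: 2-byte form → CA A1.
U+0986: 3-byte form → E0 A6 86.
Concatenated (20 bytes): E2 B7 BB EF 94 BB E1 84 88 EE AB 97 E1 B3 A1 CA A1 E0 A6 86.

E2 B7 BB EF 94 BB E1 84 88 EE AB 97 E1 B3 A1 CA A1 E0 A6 86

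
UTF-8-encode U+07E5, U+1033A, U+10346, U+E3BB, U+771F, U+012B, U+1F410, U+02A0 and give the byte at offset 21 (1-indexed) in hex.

1-indexed offset 21 is 0-indexed offset 20.
U+07E5 → 2-byte form DF A5 at offsets 0–1.
U+1033A → 4-byte form F0 90 8C BA at offsets 2–5.
U+10346 → 4-byte form F0 90 8D 86 at offsets 6–9.
U+E3BB → 3-byte form EE 8E BB at offsets 10–12.
U+771F → 3-byte form E7 9C 9F at offsets 13–15.
U+012B → 2-byte form C4 AB at offsets 16–17.
U+1F410 → 4-byte form F0 9F 90 90 at offsets 18–21.
Offset 20 falls in char 7's range; it's byte 3 of F0 9F 90 90 = 0x90.

0x90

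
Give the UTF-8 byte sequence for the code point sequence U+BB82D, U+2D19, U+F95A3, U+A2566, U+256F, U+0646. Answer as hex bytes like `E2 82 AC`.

F2 BB A0 AD E2 B4 99 F3 B9 96 A3 F2 A2 95 A6 E2 95 AF D9 86

U+BB82D: 4-byte form → F2 BB A0 AD.
U+2D19: 3-byte form → E2 B4 99.
U+F95A3: 4-byte form → F3 B9 96 A3.
U+A2566: 4-byte form → F2 A2 95 A6.
U+256F: 3-byte form → E2 95 AF.
U+0646: 2-byte form → D9 86.
Concatenated (20 bytes): F2 BB A0 AD E2 B4 99 F3 B9 96 A3 F2 A2 95 A6 E2 95 AF D9 86.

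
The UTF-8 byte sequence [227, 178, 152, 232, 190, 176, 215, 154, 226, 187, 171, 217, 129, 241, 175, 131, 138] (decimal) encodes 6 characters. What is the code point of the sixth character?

Offset 0: leading byte 0xE3 = 11100011 → 3-byte char #1 = E3 B2 98.
Offset 3: leading byte 0xE8 = 11101000 → 3-byte char #2 = E8 BE B0.
Offset 6: leading byte 0xD7 = 11010111 → 2-byte char #3 = D7 9A.
Offset 8: leading byte 0xE2 = 11100010 → 3-byte char #4 = E2 BB AB.
Offset 11: leading byte 0xD9 = 11011001 → 2-byte char #5 = D9 81.
Offset 13: leading byte 0xF1 = 11110001 → 4-byte char #6 = F1 AF 83 8A.
Leading byte 0xF1 = 11110001 matches 11110xxx → 4-byte sequence.
Byte 1: 0xF1 = 11110001, payload 001 (3 bits).
Byte 2: 0xAF = 10101111 (10xxxxxx ✓), payload 101111.
Byte 3: 0x83 = 10000011 (10xxxxxx ✓), payload 000011.
Byte 4: 0x8A = 10001010 (10xxxxxx ✓), payload 001010.
Concatenate: 001101111000011001010 = 0x6F0CA (21 bits → U+6F0CA).

U+6F0CA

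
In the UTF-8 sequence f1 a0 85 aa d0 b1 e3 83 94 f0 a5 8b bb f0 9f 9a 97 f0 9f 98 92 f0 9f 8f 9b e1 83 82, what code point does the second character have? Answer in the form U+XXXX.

Offset 0: leading byte 0xF1 = 11110001 → 4-byte char #1 = F1 A0 85 AA.
Offset 4: leading byte 0xD0 = 11010000 → 2-byte char #2 = D0 B1.
Leading byte 0xD0 = 11010000 matches 110xxxxx → 2-byte sequence.
Byte 1: 0xD0 = 11010000, payload 10000 (5 bits).
Byte 2: 0xB1 = 10110001 (10xxxxxx ✓), payload 110001.
Concatenate: 10000110001 = 0x431 (11 bits → U+0431).

U+0431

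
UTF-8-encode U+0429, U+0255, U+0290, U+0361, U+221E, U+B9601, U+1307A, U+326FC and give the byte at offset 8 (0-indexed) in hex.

0xE2

U+0429 → 2-byte form D0 A9 at offsets 0–1.
U+0255 → 2-byte form C9 95 at offsets 2–3.
U+0290 → 2-byte form CA 90 at offsets 4–5.
U+0361 → 2-byte form CD A1 at offsets 6–7.
U+221E → 3-byte form E2 88 9E at offsets 8–10.
Offset 8 falls in char 5's range; it's byte 1 of E2 88 9E = 0xE2.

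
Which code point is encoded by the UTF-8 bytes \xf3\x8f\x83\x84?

U+CF0C4

Leading byte 0xF3 = 11110011 matches 11110xxx → 4-byte sequence.
Byte 1: 0xF3 = 11110011, payload 011 (3 bits).
Byte 2: 0x8F = 10001111 (10xxxxxx ✓), payload 001111.
Byte 3: 0x83 = 10000011 (10xxxxxx ✓), payload 000011.
Byte 4: 0x84 = 10000100 (10xxxxxx ✓), payload 000100.
Concatenate: 011001111000011000100 = 0xCF0C4 (21 bits → U+CF0C4).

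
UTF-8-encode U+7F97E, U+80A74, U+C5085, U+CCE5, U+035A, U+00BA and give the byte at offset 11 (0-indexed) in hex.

0x85

U+7F97E → 4-byte form F1 BF A5 BE at offsets 0–3.
U+80A74 → 4-byte form F2 80 A9 B4 at offsets 4–7.
U+C5085 → 4-byte form F3 85 82 85 at offsets 8–11.
Offset 11 falls in char 3's range; it's byte 4 of F3 85 82 85 = 0x85.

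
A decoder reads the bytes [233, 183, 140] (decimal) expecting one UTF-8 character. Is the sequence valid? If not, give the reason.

Leading byte 0xE9 = 11101001 → 3-byte form.
Continuation bytes 0xB7=10110111, 0x8C=10001100 all match 10xxxxxx.
Decoded value 0x9DCC is ≥ 0x800 (shortest form) and not a surrogate.

valid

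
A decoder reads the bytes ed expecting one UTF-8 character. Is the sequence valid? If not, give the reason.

Leading byte 0xED = 11101101 → 3-byte form, but only 1 byte is present.

invalid (sequence truncated)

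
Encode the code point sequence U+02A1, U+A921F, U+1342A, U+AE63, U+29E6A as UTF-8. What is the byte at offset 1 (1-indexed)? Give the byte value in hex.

1-indexed offset 1 is 0-indexed offset 0.
U+02A1 → 2-byte form CA A1 at offsets 0–1.
Offset 0 falls in char 1's range; it's byte 1 of CA A1 = 0xCA.

0xCA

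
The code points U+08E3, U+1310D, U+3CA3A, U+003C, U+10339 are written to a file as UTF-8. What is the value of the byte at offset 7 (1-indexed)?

0x8D

1-indexed offset 7 is 0-indexed offset 6.
U+08E3 → 3-byte form E0 A3 A3 at offsets 0–2.
U+1310D → 4-byte form F0 93 84 8D at offsets 3–6.
Offset 6 falls in char 2's range; it's byte 4 of F0 93 84 8D = 0x8D.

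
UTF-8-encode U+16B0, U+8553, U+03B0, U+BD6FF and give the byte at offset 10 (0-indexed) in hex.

U+16B0 → 3-byte form E1 9A B0 at offsets 0–2.
U+8553 → 3-byte form E8 95 93 at offsets 3–5.
U+03B0 → 2-byte form CE B0 at offsets 6–7.
U+BD6FF → 4-byte form F2 BD 9B BF at offsets 8–11.
Offset 10 falls in char 4's range; it's byte 3 of F2 BD 9B BF = 0x9B.

0x9B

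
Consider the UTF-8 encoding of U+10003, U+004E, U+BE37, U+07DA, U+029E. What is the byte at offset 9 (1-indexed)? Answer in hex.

0xDF

1-indexed offset 9 is 0-indexed offset 8.
U+10003 → 4-byte form F0 90 80 83 at offsets 0–3.
U+004E → 1-byte form 4E at offsets 4–4.
U+BE37 → 3-byte form EB B8 B7 at offsets 5–7.
U+07DA → 2-byte form DF 9A at offsets 8–9.
Offset 8 falls in char 4's range; it's byte 1 of DF 9A = 0xDF.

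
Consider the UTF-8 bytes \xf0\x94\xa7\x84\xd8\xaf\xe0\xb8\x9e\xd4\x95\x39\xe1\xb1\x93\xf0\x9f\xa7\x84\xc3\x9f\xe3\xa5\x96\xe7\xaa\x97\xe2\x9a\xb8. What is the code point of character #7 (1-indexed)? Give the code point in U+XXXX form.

U+1F9C4

Offset 0: leading byte 0xF0 = 11110000 → 4-byte char #1 = F0 94 A7 84.
Offset 4: leading byte 0xD8 = 11011000 → 2-byte char #2 = D8 AF.
Offset 6: leading byte 0xE0 = 11100000 → 3-byte char #3 = E0 B8 9E.
Offset 9: leading byte 0xD4 = 11010100 → 2-byte char #4 = D4 95.
Offset 11: leading byte 0x39 = 00111001 → 1-byte char #5 = 39.
Offset 12: leading byte 0xE1 = 11100001 → 3-byte char #6 = E1 B1 93.
Offset 15: leading byte 0xF0 = 11110000 → 4-byte char #7 = F0 9F A7 84.
Leading byte 0xF0 = 11110000 matches 11110xxx → 4-byte sequence.
Byte 1: 0xF0 = 11110000, payload 000 (3 bits).
Byte 2: 0x9F = 10011111 (10xxxxxx ✓), payload 011111.
Byte 3: 0xA7 = 10100111 (10xxxxxx ✓), payload 100111.
Byte 4: 0x84 = 10000100 (10xxxxxx ✓), payload 000100.
Concatenate: 000011111100111000100 = 0x1F9C4 (21 bits → U+1F9C4).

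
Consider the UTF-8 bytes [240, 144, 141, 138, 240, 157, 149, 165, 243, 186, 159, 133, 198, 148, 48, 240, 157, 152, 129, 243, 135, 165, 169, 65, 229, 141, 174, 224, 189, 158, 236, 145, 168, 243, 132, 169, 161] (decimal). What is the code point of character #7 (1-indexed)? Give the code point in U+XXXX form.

U+C7969

Offset 0: leading byte 0xF0 = 11110000 → 4-byte char #1 = F0 90 8D 8A.
Offset 4: leading byte 0xF0 = 11110000 → 4-byte char #2 = F0 9D 95 A5.
Offset 8: leading byte 0xF3 = 11110011 → 4-byte char #3 = F3 BA 9F 85.
Offset 12: leading byte 0xC6 = 11000110 → 2-byte char #4 = C6 94.
Offset 14: leading byte 0x30 = 00110000 → 1-byte char #5 = 30.
Offset 15: leading byte 0xF0 = 11110000 → 4-byte char #6 = F0 9D 98 81.
Offset 19: leading byte 0xF3 = 11110011 → 4-byte char #7 = F3 87 A5 A9.
Leading byte 0xF3 = 11110011 matches 11110xxx → 4-byte sequence.
Byte 1: 0xF3 = 11110011, payload 011 (3 bits).
Byte 2: 0x87 = 10000111 (10xxxxxx ✓), payload 000111.
Byte 3: 0xA5 = 10100101 (10xxxxxx ✓), payload 100101.
Byte 4: 0xA9 = 10101001 (10xxxxxx ✓), payload 101001.
Concatenate: 011000111100101101001 = 0xC7969 (21 bits → U+C7969).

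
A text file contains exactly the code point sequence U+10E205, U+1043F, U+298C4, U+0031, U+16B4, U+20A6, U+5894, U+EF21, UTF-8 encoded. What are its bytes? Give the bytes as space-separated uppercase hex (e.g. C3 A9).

F4 8E 88 85 F0 90 90 BF F0 A9 A3 84 31 E1 9A B4 E2 82 A6 E5 A2 94 EE BC A1

U+10E205: 4-byte form → F4 8E 88 85.
U+1043F: 4-byte form → F0 90 90 BF.
U+298C4: 4-byte form → F0 A9 A3 84.
U+0031: 1-byte form → 31.
U+16B4: 3-byte form → E1 9A B4.
U+20A6: 3-byte form → E2 82 A6.
U+5894: 3-byte form → E5 A2 94.
U+EF21: 3-byte form → EE BC A1.
Concatenated (25 bytes): F4 8E 88 85 F0 90 90 BF F0 A9 A3 84 31 E1 9A B4 E2 82 A6 E5 A2 94 EE BC A1.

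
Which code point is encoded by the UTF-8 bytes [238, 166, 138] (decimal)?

Leading byte 0xEE = 11101110 matches 1110xxxx → 3-byte sequence.
Byte 1: 0xEE = 11101110, payload 1110 (4 bits).
Byte 2: 0xA6 = 10100110 (10xxxxxx ✓), payload 100110.
Byte 3: 0x8A = 10001010 (10xxxxxx ✓), payload 001010.
Concatenate: 1110100110001010 = 0xE98A (16 bits → U+E98A).

U+E98A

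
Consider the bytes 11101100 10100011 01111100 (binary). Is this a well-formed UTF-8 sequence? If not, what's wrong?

Leading byte 0xEC = 11101100 → 3-byte form.
Byte 3 is 0x7C = 01111100, which is not 10xxxxxx — expected a continuation byte.

invalid (non-continuation byte where continuation expected)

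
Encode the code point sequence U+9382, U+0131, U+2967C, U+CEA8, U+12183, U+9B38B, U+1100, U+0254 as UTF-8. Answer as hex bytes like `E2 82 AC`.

U+9382: 3-byte form → E9 8E 82.
U+0131: 2-byte form → C4 B1.
U+2967C: 4-byte form → F0 A9 99 BC.
U+CEA8: 3-byte form → EC BA A8.
U+12183: 4-byte form → F0 92 86 83.
U+9B38B: 4-byte form → F2 9B 8E 8B.
U+1100: 3-byte form → E1 84 80.
U+0254: 2-byte form → C9 94.
Concatenated (25 bytes): E9 8E 82 C4 B1 F0 A9 99 BC EC BA A8 F0 92 86 83 F2 9B 8E 8B E1 84 80 C9 94.

E9 8E 82 C4 B1 F0 A9 99 BC EC BA A8 F0 92 86 83 F2 9B 8E 8B E1 84 80 C9 94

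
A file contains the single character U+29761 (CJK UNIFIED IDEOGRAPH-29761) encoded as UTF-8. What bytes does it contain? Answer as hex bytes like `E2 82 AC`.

U+29761 = 0x29761 = 169825 decimal. In range U+10000–U+10FFFF → 4-byte form: 11110xxx 10xxxxxx 10xxxxxx 10xxxxxx.
Binary (21 bits): 000101001011101100001.
Split 3+6+6+6: 000 | 101001 | 011101 | 100001.
Byte 1: 11110000 = 0xF0.
Byte 2: 10101001 = 0xA9.
Byte 3: 10011101 = 0x9D.
Byte 4: 10100001 = 0xA1.

F0 A9 9D A1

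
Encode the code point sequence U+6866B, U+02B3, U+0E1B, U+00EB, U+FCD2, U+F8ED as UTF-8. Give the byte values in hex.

F1 A8 99 AB CA B3 E0 B8 9B C3 AB EF B3 92 EF A3 AD

U+6866B: 4-byte form → F1 A8 99 AB.
U+02B3: 2-byte form → CA B3.
U+0E1B: 3-byte form → E0 B8 9B.
U+00EB: 2-byte form → C3 AB.
U+FCD2: 3-byte form → EF B3 92.
U+F8ED: 3-byte form → EF A3 AD.
Concatenated (17 bytes): F1 A8 99 AB CA B3 E0 B8 9B C3 AB EF B3 92 EF A3 AD.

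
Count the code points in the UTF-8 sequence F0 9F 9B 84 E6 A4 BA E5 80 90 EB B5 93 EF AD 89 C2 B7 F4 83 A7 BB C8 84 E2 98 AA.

9

Byte at offset 0: 0xF0 = 11110000 → 4-byte char (#1). Advance 4.
Byte at offset 4: 0xE6 = 11100110 → 3-byte char (#2). Advance 3.
Byte at offset 7: 0xE5 = 11100101 → 3-byte char (#3). Advance 3.
Byte at offset 10: 0xEB = 11101011 → 3-byte char (#4). Advance 3.
Byte at offset 13: 0xEF = 11101111 → 3-byte char (#5). Advance 3.
Byte at offset 16: 0xC2 = 11000010 → 2-byte char (#6). Advance 2.
Byte at offset 18: 0xF4 = 11110100 → 4-byte char (#7). Advance 4.
Byte at offset 22: 0xC8 = 11001000 → 2-byte char (#8). Advance 2.
Byte at offset 24: 0xE2 = 11100010 → 3-byte char (#9). Advance 3.
Reached end at offset 27 after 9 code points.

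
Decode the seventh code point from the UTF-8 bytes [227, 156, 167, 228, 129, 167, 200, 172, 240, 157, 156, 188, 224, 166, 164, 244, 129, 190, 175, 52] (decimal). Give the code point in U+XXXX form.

Offset 0: leading byte 0xE3 = 11100011 → 3-byte char #1 = E3 9C A7.
Offset 3: leading byte 0xE4 = 11100100 → 3-byte char #2 = E4 81 A7.
Offset 6: leading byte 0xC8 = 11001000 → 2-byte char #3 = C8 AC.
Offset 8: leading byte 0xF0 = 11110000 → 4-byte char #4 = F0 9D 9C BC.
Offset 12: leading byte 0xE0 = 11100000 → 3-byte char #5 = E0 A6 A4.
Offset 15: leading byte 0xF4 = 11110100 → 4-byte char #6 = F4 81 BE AF.
Offset 19: leading byte 0x34 = 00110100 → 1-byte char #7 = 34.
Leading byte 0x34 = 00110100 matches 0xxxxxxx → 1-byte sequence.
Byte 1: 0x34 = 00110100, payload 0110100 (7 bits).
Concatenate: 0110100 = 0x34 (7 bits → U+0034).

U+0034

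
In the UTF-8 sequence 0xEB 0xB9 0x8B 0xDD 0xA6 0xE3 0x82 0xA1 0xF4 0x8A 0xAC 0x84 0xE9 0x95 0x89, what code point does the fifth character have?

Offset 0: leading byte 0xEB = 11101011 → 3-byte char #1 = EB B9 8B.
Offset 3: leading byte 0xDD = 11011101 → 2-byte char #2 = DD A6.
Offset 5: leading byte 0xE3 = 11100011 → 3-byte char #3 = E3 82 A1.
Offset 8: leading byte 0xF4 = 11110100 → 4-byte char #4 = F4 8A AC 84.
Offset 12: leading byte 0xE9 = 11101001 → 3-byte char #5 = E9 95 89.
Leading byte 0xE9 = 11101001 matches 1110xxxx → 3-byte sequence.
Byte 1: 0xE9 = 11101001, payload 1001 (4 bits).
Byte 2: 0x95 = 10010101 (10xxxxxx ✓), payload 010101.
Byte 3: 0x89 = 10001001 (10xxxxxx ✓), payload 001001.
Concatenate: 1001010101001001 = 0x9549 (16 bits → U+9549).

U+9549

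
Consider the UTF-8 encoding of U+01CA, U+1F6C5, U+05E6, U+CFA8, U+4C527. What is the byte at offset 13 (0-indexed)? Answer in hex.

U+01CA → 2-byte form C7 8A at offsets 0–1.
U+1F6C5 → 4-byte form F0 9F 9B 85 at offsets 2–5.
U+05E6 → 2-byte form D7 A6 at offsets 6–7.
U+CFA8 → 3-byte form EC BE A8 at offsets 8–10.
U+4C527 → 4-byte form F1 8C 94 A7 at offsets 11–14.
Offset 13 falls in char 5's range; it's byte 3 of F1 8C 94 A7 = 0x94.

0x94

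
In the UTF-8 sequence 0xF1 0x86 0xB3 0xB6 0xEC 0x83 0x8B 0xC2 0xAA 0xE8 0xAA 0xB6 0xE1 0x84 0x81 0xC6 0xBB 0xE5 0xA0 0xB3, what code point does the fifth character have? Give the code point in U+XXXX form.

Offset 0: leading byte 0xF1 = 11110001 → 4-byte char #1 = F1 86 B3 B6.
Offset 4: leading byte 0xEC = 11101100 → 3-byte char #2 = EC 83 8B.
Offset 7: leading byte 0xC2 = 11000010 → 2-byte char #3 = C2 AA.
Offset 9: leading byte 0xE8 = 11101000 → 3-byte char #4 = E8 AA B6.
Offset 12: leading byte 0xE1 = 11100001 → 3-byte char #5 = E1 84 81.
Leading byte 0xE1 = 11100001 matches 1110xxxx → 3-byte sequence.
Byte 1: 0xE1 = 11100001, payload 0001 (4 bits).
Byte 2: 0x84 = 10000100 (10xxxxxx ✓), payload 000100.
Byte 3: 0x81 = 10000001 (10xxxxxx ✓), payload 000001.
Concatenate: 0001000100000001 = 0x1101 (16 bits → U+1101).

U+1101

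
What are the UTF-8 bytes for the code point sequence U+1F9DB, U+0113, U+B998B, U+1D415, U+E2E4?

F0 9F A7 9B C4 93 F2 B9 A6 8B F0 9D 90 95 EE 8B A4

U+1F9DB: 4-byte form → F0 9F A7 9B.
U+0113: 2-byte form → C4 93.
U+B998B: 4-byte form → F2 B9 A6 8B.
U+1D415: 4-byte form → F0 9D 90 95.
U+E2E4: 3-byte form → EE 8B A4.
Concatenated (17 bytes): F0 9F A7 9B C4 93 F2 B9 A6 8B F0 9D 90 95 EE 8B A4.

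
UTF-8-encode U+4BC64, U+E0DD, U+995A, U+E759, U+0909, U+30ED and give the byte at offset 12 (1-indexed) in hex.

0x9D

1-indexed offset 12 is 0-indexed offset 11.
U+4BC64 → 4-byte form F1 8B B1 A4 at offsets 0–3.
U+E0DD → 3-byte form EE 83 9D at offsets 4–6.
U+995A → 3-byte form E9 A5 9A at offsets 7–9.
U+E759 → 3-byte form EE 9D 99 at offsets 10–12.
Offset 11 falls in char 4's range; it's byte 2 of EE 9D 99 = 0x9D.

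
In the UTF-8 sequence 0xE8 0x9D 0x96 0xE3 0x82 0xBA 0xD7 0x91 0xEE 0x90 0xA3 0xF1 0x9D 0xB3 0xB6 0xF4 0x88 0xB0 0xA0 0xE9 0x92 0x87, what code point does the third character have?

U+05D1

Offset 0: leading byte 0xE8 = 11101000 → 3-byte char #1 = E8 9D 96.
Offset 3: leading byte 0xE3 = 11100011 → 3-byte char #2 = E3 82 BA.
Offset 6: leading byte 0xD7 = 11010111 → 2-byte char #3 = D7 91.
Leading byte 0xD7 = 11010111 matches 110xxxxx → 2-byte sequence.
Byte 1: 0xD7 = 11010111, payload 10111 (5 bits).
Byte 2: 0x91 = 10010001 (10xxxxxx ✓), payload 010001.
Concatenate: 10111010001 = 0x5D1 (11 bits → U+05D1).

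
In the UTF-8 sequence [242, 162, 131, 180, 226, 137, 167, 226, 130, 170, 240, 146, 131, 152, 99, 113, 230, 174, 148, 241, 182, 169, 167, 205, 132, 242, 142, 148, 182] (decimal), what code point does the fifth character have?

U+0063

Offset 0: leading byte 0xF2 = 11110010 → 4-byte char #1 = F2 A2 83 B4.
Offset 4: leading byte 0xE2 = 11100010 → 3-byte char #2 = E2 89 A7.
Offset 7: leading byte 0xE2 = 11100010 → 3-byte char #3 = E2 82 AA.
Offset 10: leading byte 0xF0 = 11110000 → 4-byte char #4 = F0 92 83 98.
Offset 14: leading byte 0x63 = 01100011 → 1-byte char #5 = 63.
Leading byte 0x63 = 01100011 matches 0xxxxxxx → 1-byte sequence.
Byte 1: 0x63 = 01100011, payload 1100011 (7 bits).
Concatenate: 1100011 = 0x63 (7 bits → U+0063).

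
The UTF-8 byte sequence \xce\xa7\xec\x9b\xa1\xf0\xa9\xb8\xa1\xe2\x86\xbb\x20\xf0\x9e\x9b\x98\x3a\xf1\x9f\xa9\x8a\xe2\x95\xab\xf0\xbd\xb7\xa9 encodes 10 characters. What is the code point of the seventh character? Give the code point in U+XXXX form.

Offset 0: leading byte 0xCE = 11001110 → 2-byte char #1 = CE A7.
Offset 2: leading byte 0xEC = 11101100 → 3-byte char #2 = EC 9B A1.
Offset 5: leading byte 0xF0 = 11110000 → 4-byte char #3 = F0 A9 B8 A1.
Offset 9: leading byte 0xE2 = 11100010 → 3-byte char #4 = E2 86 BB.
Offset 12: leading byte 0x20 = 00100000 → 1-byte char #5 = 20.
Offset 13: leading byte 0xF0 = 11110000 → 4-byte char #6 = F0 9E 9B 98.
Offset 17: leading byte 0x3A = 00111010 → 1-byte char #7 = 3A.
Leading byte 0x3A = 00111010 matches 0xxxxxxx → 1-byte sequence.
Byte 1: 0x3A = 00111010, payload 0111010 (7 bits).
Concatenate: 0111010 = 0x3A (7 bits → U+003A).

U+003A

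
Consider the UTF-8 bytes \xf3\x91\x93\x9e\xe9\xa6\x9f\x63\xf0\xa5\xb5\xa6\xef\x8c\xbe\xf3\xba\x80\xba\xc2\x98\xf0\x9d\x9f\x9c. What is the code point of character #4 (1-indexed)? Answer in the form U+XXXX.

U+25D66

Offset 0: leading byte 0xF3 = 11110011 → 4-byte char #1 = F3 91 93 9E.
Offset 4: leading byte 0xE9 = 11101001 → 3-byte char #2 = E9 A6 9F.
Offset 7: leading byte 0x63 = 01100011 → 1-byte char #3 = 63.
Offset 8: leading byte 0xF0 = 11110000 → 4-byte char #4 = F0 A5 B5 A6.
Leading byte 0xF0 = 11110000 matches 11110xxx → 4-byte sequence.
Byte 1: 0xF0 = 11110000, payload 000 (3 bits).
Byte 2: 0xA5 = 10100101 (10xxxxxx ✓), payload 100101.
Byte 3: 0xB5 = 10110101 (10xxxxxx ✓), payload 110101.
Byte 4: 0xA6 = 10100110 (10xxxxxx ✓), payload 100110.
Concatenate: 000100101110101100110 = 0x25D66 (21 bits → U+25D66).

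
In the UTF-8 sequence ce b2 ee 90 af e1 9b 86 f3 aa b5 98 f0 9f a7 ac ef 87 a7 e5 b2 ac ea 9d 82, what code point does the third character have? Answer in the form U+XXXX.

U+16C6

Offset 0: leading byte 0xCE = 11001110 → 2-byte char #1 = CE B2.
Offset 2: leading byte 0xEE = 11101110 → 3-byte char #2 = EE 90 AF.
Offset 5: leading byte 0xE1 = 11100001 → 3-byte char #3 = E1 9B 86.
Leading byte 0xE1 = 11100001 matches 1110xxxx → 3-byte sequence.
Byte 1: 0xE1 = 11100001, payload 0001 (4 bits).
Byte 2: 0x9B = 10011011 (10xxxxxx ✓), payload 011011.
Byte 3: 0x86 = 10000110 (10xxxxxx ✓), payload 000110.
Concatenate: 0001011011000110 = 0x16C6 (16 bits → U+16C6).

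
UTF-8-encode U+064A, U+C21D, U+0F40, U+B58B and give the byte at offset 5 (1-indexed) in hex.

1-indexed offset 5 is 0-indexed offset 4.
U+064A → 2-byte form D9 8A at offsets 0–1.
U+C21D → 3-byte form EC 88 9D at offsets 2–4.
Offset 4 falls in char 2's range; it's byte 3 of EC 88 9D = 0x9D.

0x9D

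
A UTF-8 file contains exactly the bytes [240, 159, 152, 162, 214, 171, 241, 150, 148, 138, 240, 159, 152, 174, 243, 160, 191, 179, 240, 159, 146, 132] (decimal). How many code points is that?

Byte at offset 0: 0xF0 = 11110000 → 4-byte char (#1). Advance 4.
Byte at offset 4: 0xD6 = 11010110 → 2-byte char (#2). Advance 2.
Byte at offset 6: 0xF1 = 11110001 → 4-byte char (#3). Advance 4.
Byte at offset 10: 0xF0 = 11110000 → 4-byte char (#4). Advance 4.
Byte at offset 14: 0xF3 = 11110011 → 4-byte char (#5). Advance 4.
Byte at offset 18: 0xF0 = 11110000 → 4-byte char (#6). Advance 4.
Reached end at offset 22 after 6 code points.

6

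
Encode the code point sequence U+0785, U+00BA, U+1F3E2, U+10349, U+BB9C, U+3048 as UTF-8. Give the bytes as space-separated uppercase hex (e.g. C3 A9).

DE 85 C2 BA F0 9F 8F A2 F0 90 8D 89 EB AE 9C E3 81 88

U+0785: 2-byte form → DE 85.
U+00BA: 2-byte form → C2 BA.
U+1F3E2: 4-byte form → F0 9F 8F A2.
U+10349: 4-byte form → F0 90 8D 89.
U+BB9C: 3-byte form → EB AE 9C.
U+3048: 3-byte form → E3 81 88.
Concatenated (18 bytes): DE 85 C2 BA F0 9F 8F A2 F0 90 8D 89 EB AE 9C E3 81 88.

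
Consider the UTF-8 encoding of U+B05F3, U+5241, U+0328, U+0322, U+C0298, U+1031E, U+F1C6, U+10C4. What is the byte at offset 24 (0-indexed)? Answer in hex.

0x84

U+B05F3 → 4-byte form F2 B0 97 B3 at offsets 0–3.
U+5241 → 3-byte form E5 89 81 at offsets 4–6.
U+0328 → 2-byte form CC A8 at offsets 7–8.
U+0322 → 2-byte form CC A2 at offsets 9–10.
U+C0298 → 4-byte form F3 80 8A 98 at offsets 11–14.
U+1031E → 4-byte form F0 90 8C 9E at offsets 15–18.
U+F1C6 → 3-byte form EF 87 86 at offsets 19–21.
U+10C4 → 3-byte form E1 83 84 at offsets 22–24.
Offset 24 falls in char 8's range; it's byte 3 of E1 83 84 = 0x84.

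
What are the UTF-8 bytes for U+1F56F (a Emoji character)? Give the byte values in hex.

U+1F56F = 0x1F56F = 128367 decimal. In range U+10000–U+10FFFF → 4-byte form: 11110xxx 10xxxxxx 10xxxxxx 10xxxxxx.
Binary (21 bits): 000011111010101101111.
Split 3+6+6+6: 000 | 011111 | 010101 | 101111.
Byte 1: 11110000 = 0xF0.
Byte 2: 10011111 = 0x9F.
Byte 3: 10010101 = 0x95.
Byte 4: 10101111 = 0xAF.

F0 9F 95 AF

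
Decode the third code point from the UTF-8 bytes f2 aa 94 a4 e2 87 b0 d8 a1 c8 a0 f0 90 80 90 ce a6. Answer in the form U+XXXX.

U+0621

Offset 0: leading byte 0xF2 = 11110010 → 4-byte char #1 = F2 AA 94 A4.
Offset 4: leading byte 0xE2 = 11100010 → 3-byte char #2 = E2 87 B0.
Offset 7: leading byte 0xD8 = 11011000 → 2-byte char #3 = D8 A1.
Leading byte 0xD8 = 11011000 matches 110xxxxx → 2-byte sequence.
Byte 1: 0xD8 = 11011000, payload 11000 (5 bits).
Byte 2: 0xA1 = 10100001 (10xxxxxx ✓), payload 100001.
Concatenate: 11000100001 = 0x621 (11 bits → U+0621).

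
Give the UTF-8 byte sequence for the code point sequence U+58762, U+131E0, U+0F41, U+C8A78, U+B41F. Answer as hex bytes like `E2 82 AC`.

U+58762: 4-byte form → F1 98 9D A2.
U+131E0: 4-byte form → F0 93 87 A0.
U+0F41: 3-byte form → E0 BD 81.
U+C8A78: 4-byte form → F3 88 A9 B8.
U+B41F: 3-byte form → EB 90 9F.
Concatenated (18 bytes): F1 98 9D A2 F0 93 87 A0 E0 BD 81 F3 88 A9 B8 EB 90 9F.

F1 98 9D A2 F0 93 87 A0 E0 BD 81 F3 88 A9 B8 EB 90 9F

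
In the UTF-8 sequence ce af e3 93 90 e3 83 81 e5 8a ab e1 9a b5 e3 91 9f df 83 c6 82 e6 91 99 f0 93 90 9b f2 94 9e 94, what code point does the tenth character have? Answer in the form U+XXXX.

U+1341B

Offset 0: leading byte 0xCE = 11001110 → 2-byte char #1 = CE AF.
Offset 2: leading byte 0xE3 = 11100011 → 3-byte char #2 = E3 93 90.
Offset 5: leading byte 0xE3 = 11100011 → 3-byte char #3 = E3 83 81.
Offset 8: leading byte 0xE5 = 11100101 → 3-byte char #4 = E5 8A AB.
Offset 11: leading byte 0xE1 = 11100001 → 3-byte char #5 = E1 9A B5.
Offset 14: leading byte 0xE3 = 11100011 → 3-byte char #6 = E3 91 9F.
Offset 17: leading byte 0xDF = 11011111 → 2-byte char #7 = DF 83.
Offset 19: leading byte 0xC6 = 11000110 → 2-byte char #8 = C6 82.
Offset 21: leading byte 0xE6 = 11100110 → 3-byte char #9 = E6 91 99.
Offset 24: leading byte 0xF0 = 11110000 → 4-byte char #10 = F0 93 90 9B.
Leading byte 0xF0 = 11110000 matches 11110xxx → 4-byte sequence.
Byte 1: 0xF0 = 11110000, payload 000 (3 bits).
Byte 2: 0x93 = 10010011 (10xxxxxx ✓), payload 010011.
Byte 3: 0x90 = 10010000 (10xxxxxx ✓), payload 010000.
Byte 4: 0x9B = 10011011 (10xxxxxx ✓), payload 011011.
Concatenate: 000010011010000011011 = 0x1341B (21 bits → U+1341B).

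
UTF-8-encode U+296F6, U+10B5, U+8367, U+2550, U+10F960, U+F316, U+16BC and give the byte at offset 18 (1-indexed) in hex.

0xEF

1-indexed offset 18 is 0-indexed offset 17.
U+296F6 → 4-byte form F0 A9 9B B6 at offsets 0–3.
U+10B5 → 3-byte form E1 82 B5 at offsets 4–6.
U+8367 → 3-byte form E8 8D A7 at offsets 7–9.
U+2550 → 3-byte form E2 95 90 at offsets 10–12.
U+10F960 → 4-byte form F4 8F A5 A0 at offsets 13–16.
U+F316 → 3-byte form EF 8C 96 at offsets 17–19.
Offset 17 falls in char 6's range; it's byte 1 of EF 8C 96 = 0xEF.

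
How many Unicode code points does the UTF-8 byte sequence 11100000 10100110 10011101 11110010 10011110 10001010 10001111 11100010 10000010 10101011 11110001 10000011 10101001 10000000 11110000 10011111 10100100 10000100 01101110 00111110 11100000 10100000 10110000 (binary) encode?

8

Byte at offset 0: 0xE0 = 11100000 → 3-byte char (#1). Advance 3.
Byte at offset 3: 0xF2 = 11110010 → 4-byte char (#2). Advance 4.
Byte at offset 7: 0xE2 = 11100010 → 3-byte char (#3). Advance 3.
Byte at offset 10: 0xF1 = 11110001 → 4-byte char (#4). Advance 4.
Byte at offset 14: 0xF0 = 11110000 → 4-byte char (#5). Advance 4.
Byte at offset 18: 0x6E = 01101110 → 1-byte char (#6). Advance 1.
Byte at offset 19: 0x3E = 00111110 → 1-byte char (#7). Advance 1.
Byte at offset 20: 0xE0 = 11100000 → 3-byte char (#8). Advance 3.
Reached end at offset 23 after 8 code points.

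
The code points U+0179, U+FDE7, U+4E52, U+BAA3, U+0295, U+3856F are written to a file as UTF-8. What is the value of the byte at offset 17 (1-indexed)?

0xAF

1-indexed offset 17 is 0-indexed offset 16.
U+0179 → 2-byte form C5 B9 at offsets 0–1.
U+FDE7 → 3-byte form EF B7 A7 at offsets 2–4.
U+4E52 → 3-byte form E4 B9 92 at offsets 5–7.
U+BAA3 → 3-byte form EB AA A3 at offsets 8–10.
U+0295 → 2-byte form CA 95 at offsets 11–12.
U+3856F → 4-byte form F0 B8 95 AF at offsets 13–16.
Offset 16 falls in char 6's range; it's byte 4 of F0 B8 95 AF = 0xAF.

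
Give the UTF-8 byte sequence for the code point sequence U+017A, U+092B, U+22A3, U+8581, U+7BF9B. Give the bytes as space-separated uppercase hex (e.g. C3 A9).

C5 BA E0 A4 AB E2 8A A3 E8 96 81 F1 BB BE 9B

U+017A: 2-byte form → C5 BA.
U+092B: 3-byte form → E0 A4 AB.
U+22A3: 3-byte form → E2 8A A3.
U+8581: 3-byte form → E8 96 81.
U+7BF9B: 4-byte form → F1 BB BE 9B.
Concatenated (15 bytes): C5 BA E0 A4 AB E2 8A A3 E8 96 81 F1 BB BE 9B.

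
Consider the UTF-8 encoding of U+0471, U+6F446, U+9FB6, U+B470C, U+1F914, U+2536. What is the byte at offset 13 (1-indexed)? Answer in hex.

0x8C

1-indexed offset 13 is 0-indexed offset 12.
U+0471 → 2-byte form D1 B1 at offsets 0–1.
U+6F446 → 4-byte form F1 AF 91 86 at offsets 2–5.
U+9FB6 → 3-byte form E9 BE B6 at offsets 6–8.
U+B470C → 4-byte form F2 B4 9C 8C at offsets 9–12.
Offset 12 falls in char 4's range; it's byte 4 of F2 B4 9C 8C = 0x8C.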